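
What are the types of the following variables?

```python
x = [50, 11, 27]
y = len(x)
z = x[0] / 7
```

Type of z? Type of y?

int / int = float; len() returns int

float, int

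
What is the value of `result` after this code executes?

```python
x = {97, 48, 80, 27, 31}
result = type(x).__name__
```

x is set; result = 'set'

'set'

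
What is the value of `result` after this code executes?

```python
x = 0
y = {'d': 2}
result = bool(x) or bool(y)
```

x = 0; y = {'d': 2}; result = True

True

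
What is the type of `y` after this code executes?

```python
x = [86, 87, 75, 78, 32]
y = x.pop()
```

list.pop() returns the popped element

int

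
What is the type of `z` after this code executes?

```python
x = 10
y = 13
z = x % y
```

int % int = int

int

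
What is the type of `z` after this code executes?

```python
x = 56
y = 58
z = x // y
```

int // int = int

int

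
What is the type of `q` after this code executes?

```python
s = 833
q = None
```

None has type NoneType

NoneType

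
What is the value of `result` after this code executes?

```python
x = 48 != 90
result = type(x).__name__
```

x is bool; result = 'bool'

'bool'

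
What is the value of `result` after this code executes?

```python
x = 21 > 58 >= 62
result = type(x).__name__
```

x is bool; result = 'bool'

'bool'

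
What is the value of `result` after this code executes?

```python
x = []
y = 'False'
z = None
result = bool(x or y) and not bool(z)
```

x = []; y = 'False'; z = None; result = True

True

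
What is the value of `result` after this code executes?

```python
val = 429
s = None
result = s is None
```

val = 429; s = None; result = True

True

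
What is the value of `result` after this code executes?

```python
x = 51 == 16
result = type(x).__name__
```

x is bool; result = 'bool'

'bool'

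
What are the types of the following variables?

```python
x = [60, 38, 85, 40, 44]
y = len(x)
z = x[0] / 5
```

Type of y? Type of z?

len() returns int; int / int = float

int, float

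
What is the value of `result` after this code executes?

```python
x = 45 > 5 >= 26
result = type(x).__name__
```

x is bool; result = 'bool'

'bool'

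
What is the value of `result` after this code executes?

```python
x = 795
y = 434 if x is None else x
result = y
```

x = 795; y = 795; result = 795

795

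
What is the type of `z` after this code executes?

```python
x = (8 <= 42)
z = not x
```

'not' returns bool

bool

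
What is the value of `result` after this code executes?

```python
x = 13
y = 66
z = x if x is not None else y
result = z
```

x = 13; y = 66; z = 13; result = 13

13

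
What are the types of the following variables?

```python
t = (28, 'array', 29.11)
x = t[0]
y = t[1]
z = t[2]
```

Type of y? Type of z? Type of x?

tuple[1] is str; tuple[2] is float; tuple[0] is int

str, float, int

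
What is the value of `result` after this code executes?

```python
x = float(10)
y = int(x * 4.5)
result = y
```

x = 10.0; y = 45; result = 45

45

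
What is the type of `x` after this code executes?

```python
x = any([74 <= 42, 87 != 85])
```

any() returns bool

bool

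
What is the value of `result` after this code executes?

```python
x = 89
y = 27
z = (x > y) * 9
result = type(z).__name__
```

x is int; y is int; z is int; result = 'int'

'int'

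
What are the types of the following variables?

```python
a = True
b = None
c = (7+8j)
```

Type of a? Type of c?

a is assigned the constant True, which has type bool; c is assigned (7+8j), an int plus an imaginary literal (j suffix), which evaluates to complex

bool, complex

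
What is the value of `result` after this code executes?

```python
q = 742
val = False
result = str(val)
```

q = 742; val = False; result = 'False'

'False'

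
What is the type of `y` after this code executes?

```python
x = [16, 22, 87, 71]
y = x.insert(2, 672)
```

list.insert() returns None

NoneType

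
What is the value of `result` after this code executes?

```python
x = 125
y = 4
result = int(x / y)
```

x = 125; y = 4; result = 31

31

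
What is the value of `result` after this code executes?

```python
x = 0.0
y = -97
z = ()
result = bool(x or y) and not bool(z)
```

x = 0.0; y = -97; z = (); result = True

True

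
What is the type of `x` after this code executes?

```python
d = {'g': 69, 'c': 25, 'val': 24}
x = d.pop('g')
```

dict.pop() returns the value

int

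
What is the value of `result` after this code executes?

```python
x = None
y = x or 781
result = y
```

x = None; y = 781; result = 781

781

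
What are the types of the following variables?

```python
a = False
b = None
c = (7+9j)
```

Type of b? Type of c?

b is assigned None, whose type is NoneType; c is assigned (7+9j), an int plus an imaginary literal (j suffix), which evaluates to complex

NoneType, complex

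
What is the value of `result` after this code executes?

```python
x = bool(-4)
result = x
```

x = True; result = True

True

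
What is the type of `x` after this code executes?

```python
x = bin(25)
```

bin() returns str representation

str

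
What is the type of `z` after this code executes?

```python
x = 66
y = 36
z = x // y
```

int // int = int

int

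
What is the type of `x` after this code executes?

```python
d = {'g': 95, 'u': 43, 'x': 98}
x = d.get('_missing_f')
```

dict.get() returns None when key not found

NoneType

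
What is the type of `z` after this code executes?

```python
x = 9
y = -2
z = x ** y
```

int ** negative = float

float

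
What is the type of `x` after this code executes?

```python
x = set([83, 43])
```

set() constructor returns set

set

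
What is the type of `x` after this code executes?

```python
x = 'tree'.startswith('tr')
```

str.startswith() returns bool

bool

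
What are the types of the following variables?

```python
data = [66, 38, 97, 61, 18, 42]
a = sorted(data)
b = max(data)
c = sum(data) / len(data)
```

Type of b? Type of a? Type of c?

max of ints returns int; sorted() returns list; int / int = float

int, list, float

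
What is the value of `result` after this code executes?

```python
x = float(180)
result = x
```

x = 180.0; result = 180.0

180.0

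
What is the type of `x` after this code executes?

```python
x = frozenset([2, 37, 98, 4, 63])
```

frozenset() returns frozenset

frozenset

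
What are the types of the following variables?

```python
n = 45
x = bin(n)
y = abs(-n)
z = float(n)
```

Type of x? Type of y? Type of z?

bin() returns str; abs() of int returns int; float() returns float

str, int, float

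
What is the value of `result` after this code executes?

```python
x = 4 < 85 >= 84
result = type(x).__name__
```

x is bool; result = 'bool'

'bool'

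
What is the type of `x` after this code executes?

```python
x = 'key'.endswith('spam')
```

str.endswith() returns bool

bool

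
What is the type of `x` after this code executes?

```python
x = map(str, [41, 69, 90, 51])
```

map() returns a map object

map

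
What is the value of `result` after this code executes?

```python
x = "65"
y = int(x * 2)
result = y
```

x = '65'; y = 6565; result = 6565

6565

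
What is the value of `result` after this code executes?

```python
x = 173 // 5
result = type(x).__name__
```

x is int; result = 'int'

'int'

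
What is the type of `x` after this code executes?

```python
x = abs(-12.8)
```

abs() of float returns float

float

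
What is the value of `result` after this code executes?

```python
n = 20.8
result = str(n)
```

n = 20.8; result = '20.8'

'20.8'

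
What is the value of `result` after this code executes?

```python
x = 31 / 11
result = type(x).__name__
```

x is float; result = 'float'

'float'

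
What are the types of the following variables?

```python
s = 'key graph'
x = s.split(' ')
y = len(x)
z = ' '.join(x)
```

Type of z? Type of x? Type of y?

str.join() returns str; str.split() returns list; len() returns int

str, list, int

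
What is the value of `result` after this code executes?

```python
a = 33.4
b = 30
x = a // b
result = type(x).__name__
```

a is float; b is int; x is float; result = 'float'

'float'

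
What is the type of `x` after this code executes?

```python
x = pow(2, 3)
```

pow(int, int) returns int

int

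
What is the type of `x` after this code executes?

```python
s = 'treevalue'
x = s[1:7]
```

Slicing a str returns str

str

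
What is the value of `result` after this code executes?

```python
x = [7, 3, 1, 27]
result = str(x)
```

x = [7, 3, 1, 27]; result = '[7, 3, 1, 27]'

'[7, 3, 1, 27]'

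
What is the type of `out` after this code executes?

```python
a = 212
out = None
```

None has type NoneType

NoneType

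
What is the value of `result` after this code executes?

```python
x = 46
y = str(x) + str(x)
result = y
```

x = 46; y = '4646'; result = '4646'

'4646'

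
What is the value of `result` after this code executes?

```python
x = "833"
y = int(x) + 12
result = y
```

x = '833'; y = 845; result = 845

845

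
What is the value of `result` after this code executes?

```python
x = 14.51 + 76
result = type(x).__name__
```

x is float; result = 'float'

'float'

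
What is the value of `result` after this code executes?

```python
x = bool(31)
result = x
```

x = True; result = True

True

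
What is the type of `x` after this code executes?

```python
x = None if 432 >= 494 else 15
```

432 >= 494 is False, so the else branch is taken

int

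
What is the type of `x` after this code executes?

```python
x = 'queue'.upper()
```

str.upper() returns str

str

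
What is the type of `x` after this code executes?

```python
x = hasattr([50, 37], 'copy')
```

hasattr() returns bool

bool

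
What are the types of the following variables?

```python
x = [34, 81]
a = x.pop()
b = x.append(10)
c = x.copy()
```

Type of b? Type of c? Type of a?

append() returns None; copy() returns list; pop() returns element

NoneType, list, int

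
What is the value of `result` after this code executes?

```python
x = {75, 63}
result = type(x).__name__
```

x is set; result = 'set'

'set'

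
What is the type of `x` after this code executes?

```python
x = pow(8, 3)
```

pow(int, int) returns int

int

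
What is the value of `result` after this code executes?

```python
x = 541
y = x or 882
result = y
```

x = 541; y = 541; result = 541

541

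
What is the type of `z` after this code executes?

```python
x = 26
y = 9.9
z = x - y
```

int - float = float

float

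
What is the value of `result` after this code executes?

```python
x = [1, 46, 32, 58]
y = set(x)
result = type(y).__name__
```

x is list; y is set; result = 'set'

'set'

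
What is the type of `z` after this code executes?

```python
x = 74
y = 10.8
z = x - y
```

int - float = float

float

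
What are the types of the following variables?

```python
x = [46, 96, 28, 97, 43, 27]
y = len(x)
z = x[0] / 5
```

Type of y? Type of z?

len() returns int; int / int = float

int, float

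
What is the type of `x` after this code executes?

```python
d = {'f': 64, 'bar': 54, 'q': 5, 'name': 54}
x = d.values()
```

.values() returns dict_values view

dict_values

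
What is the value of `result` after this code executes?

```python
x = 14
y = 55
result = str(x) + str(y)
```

x = 14; y = 55; result = '1455'

'1455'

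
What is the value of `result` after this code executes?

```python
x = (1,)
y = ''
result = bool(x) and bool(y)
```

x = (1,); y = ''; result = False

False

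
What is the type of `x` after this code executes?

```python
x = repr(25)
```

repr() returns str

str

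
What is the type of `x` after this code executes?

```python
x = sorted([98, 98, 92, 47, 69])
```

sorted() always returns list

list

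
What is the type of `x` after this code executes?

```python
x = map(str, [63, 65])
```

map() returns a map object

map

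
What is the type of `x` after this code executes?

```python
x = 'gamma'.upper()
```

str.upper() returns str

str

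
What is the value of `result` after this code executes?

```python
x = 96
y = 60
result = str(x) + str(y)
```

x = 96; y = 60; result = '9660'

'9660'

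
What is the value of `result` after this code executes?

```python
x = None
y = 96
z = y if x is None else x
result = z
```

x = None; y = 96; z = 96; result = 96

96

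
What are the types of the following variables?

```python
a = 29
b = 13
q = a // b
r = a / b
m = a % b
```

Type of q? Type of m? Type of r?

// returns int; % of ints returns int; / returns float

int, int, float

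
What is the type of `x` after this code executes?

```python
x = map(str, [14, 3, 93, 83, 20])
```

map() returns a map object

map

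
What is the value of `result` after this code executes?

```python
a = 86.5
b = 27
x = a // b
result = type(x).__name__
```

a is float; b is int; x is float; result = 'float'

'float'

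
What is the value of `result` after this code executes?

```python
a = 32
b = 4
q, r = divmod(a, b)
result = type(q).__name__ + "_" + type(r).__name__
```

a is int; b is int; q is int; r is int; result = 'int_int'

'int_int'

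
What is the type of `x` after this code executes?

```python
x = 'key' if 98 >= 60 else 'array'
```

Both branches of conditional are str

str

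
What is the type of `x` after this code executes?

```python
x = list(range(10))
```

list(range()) returns list

list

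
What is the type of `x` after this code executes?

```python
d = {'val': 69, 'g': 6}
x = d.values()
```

.values() returns dict_values view

dict_values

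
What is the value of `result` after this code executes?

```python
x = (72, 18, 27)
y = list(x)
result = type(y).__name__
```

x is tuple; y is list; result = 'list'

'list'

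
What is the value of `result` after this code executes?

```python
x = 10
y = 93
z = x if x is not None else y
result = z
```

x = 10; y = 93; z = 10; result = 10

10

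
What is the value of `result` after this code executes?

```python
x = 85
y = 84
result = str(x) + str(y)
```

x = 85; y = 84; result = '8584'

'8584'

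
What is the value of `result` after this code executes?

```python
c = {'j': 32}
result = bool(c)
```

c = {'j': 32}; result = True

True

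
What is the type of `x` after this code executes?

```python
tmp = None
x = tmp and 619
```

'and' returns first falsy value (None)

NoneType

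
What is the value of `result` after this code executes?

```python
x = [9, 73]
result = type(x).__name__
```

x is list; result = 'list'

'list'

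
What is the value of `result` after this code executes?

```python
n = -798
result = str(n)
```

n = -798; result = '-798'

'-798'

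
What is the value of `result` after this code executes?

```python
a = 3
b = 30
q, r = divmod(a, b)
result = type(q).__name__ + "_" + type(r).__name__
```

a is int; b is int; q is int; r is int; result = 'int_int'

'int_int'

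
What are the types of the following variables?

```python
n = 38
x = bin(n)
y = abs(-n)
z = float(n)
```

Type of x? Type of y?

bin() returns str; abs() of int returns int

str, int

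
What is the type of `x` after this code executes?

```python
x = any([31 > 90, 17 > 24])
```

any() returns bool

bool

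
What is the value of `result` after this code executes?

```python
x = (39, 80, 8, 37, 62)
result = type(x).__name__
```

x is tuple; result = 'tuple'

'tuple'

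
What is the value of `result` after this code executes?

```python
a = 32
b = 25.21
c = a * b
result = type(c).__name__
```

a is int; b is float; c is float; result = 'float'

'float'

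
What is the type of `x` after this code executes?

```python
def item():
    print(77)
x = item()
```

Function without return returns None

NoneType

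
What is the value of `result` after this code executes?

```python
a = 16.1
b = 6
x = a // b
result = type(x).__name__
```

a is float; b is int; x is float; result = 'float'

'float'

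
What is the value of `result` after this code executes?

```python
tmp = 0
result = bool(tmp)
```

tmp = 0; result = False

False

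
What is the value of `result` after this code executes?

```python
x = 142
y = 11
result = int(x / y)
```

x = 142; y = 11; result = 12

12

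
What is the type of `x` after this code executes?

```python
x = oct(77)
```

oct() returns str representation

str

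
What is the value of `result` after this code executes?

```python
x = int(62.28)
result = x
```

x = 62; result = 62

62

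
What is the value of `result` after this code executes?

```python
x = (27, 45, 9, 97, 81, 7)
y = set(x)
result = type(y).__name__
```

x is tuple; y is set; result = 'set'

'set'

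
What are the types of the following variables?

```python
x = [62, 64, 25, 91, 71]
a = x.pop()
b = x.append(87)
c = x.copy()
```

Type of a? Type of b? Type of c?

pop() returns element; append() returns None; copy() returns list

int, NoneType, list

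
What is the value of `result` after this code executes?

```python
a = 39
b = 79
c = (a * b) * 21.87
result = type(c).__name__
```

a is int; b is int; c is float; result = 'float'

'float'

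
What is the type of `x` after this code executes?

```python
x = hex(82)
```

hex() returns str representation

str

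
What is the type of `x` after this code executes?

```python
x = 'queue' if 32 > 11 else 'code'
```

Both branches of conditional are str

str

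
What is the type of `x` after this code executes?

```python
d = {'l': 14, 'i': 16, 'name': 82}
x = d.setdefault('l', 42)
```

dict.setdefault() returns the (existing or default) value

int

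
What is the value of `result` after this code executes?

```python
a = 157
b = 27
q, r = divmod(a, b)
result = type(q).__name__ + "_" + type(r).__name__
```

a is int; b is int; q is int; r is int; result = 'int_int'

'int_int'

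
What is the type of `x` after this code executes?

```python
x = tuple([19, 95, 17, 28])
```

tuple() constructor returns tuple

tuple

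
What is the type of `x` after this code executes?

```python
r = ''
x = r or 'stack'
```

'or' returns first truthy value (str)

str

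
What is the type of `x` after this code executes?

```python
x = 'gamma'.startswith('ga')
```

str.startswith() returns bool

bool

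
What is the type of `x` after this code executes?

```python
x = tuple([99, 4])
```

tuple() constructor returns tuple

tuple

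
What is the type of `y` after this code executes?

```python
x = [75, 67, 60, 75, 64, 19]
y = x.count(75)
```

list.count() returns int

int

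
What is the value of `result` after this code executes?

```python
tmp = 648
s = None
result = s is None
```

tmp = 648; s = None; result = True

True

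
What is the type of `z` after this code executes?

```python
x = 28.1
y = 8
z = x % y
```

float % int = float

float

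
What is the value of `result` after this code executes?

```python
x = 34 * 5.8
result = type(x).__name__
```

x is float; result = 'float'

'float'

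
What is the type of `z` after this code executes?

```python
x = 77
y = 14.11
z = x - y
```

int - float = float

float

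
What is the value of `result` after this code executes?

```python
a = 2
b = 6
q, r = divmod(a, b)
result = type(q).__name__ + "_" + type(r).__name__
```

a is int; b is int; q is int; r is int; result = 'int_int'

'int_int'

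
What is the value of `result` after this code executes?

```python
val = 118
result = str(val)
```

val = 118; result = '118'

'118'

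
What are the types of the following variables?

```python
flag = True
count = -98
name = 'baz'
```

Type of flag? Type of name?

flag is assigned the constant True, which has type bool; name is assigned a quoted string literal, so it is a str

bool, str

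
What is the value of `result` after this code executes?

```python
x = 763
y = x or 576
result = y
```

x = 763; y = 763; result = 763

763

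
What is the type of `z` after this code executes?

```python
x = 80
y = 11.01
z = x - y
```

int - float = float

float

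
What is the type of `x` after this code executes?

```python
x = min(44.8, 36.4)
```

min() of floats returns float

float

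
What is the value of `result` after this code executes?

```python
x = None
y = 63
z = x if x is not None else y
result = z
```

x = None; y = 63; z = 63; result = 63

63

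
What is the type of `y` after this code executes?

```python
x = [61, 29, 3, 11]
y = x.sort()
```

list.sort() returns None (mutates in place)

NoneType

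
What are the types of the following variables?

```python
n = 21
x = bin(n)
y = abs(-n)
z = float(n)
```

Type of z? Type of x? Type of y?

float() returns float; bin() returns str; abs() of int returns int

float, str, int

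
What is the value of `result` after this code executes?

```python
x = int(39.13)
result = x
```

x = 39; result = 39

39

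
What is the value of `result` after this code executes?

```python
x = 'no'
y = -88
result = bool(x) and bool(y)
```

x = 'no'; y = -88; result = True

True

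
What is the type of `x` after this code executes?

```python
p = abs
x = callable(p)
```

callable() returns bool

bool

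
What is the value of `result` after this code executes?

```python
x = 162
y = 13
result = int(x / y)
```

x = 162; y = 13; result = 12

12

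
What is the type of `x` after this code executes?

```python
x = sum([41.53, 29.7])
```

sum() of floats returns float

float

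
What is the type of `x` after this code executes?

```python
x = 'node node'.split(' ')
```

str.split() returns list

list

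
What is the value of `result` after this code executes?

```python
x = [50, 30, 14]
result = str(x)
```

x = [50, 30, 14]; result = '[50, 30, 14]'

'[50, 30, 14]'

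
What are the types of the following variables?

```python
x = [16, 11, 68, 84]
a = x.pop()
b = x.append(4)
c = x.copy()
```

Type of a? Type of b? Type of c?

pop() returns element; append() returns None; copy() returns list

int, NoneType, list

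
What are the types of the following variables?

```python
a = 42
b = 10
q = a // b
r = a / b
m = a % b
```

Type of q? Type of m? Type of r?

// returns int; % of ints returns int; / returns float

int, int, float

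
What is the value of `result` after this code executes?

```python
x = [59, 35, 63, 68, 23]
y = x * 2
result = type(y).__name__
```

x is list; y is list; result = 'list'

'list'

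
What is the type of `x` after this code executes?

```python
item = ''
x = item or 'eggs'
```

'or' returns first truthy value (str)

str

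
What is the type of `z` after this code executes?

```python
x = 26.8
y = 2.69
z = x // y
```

float // float = float

float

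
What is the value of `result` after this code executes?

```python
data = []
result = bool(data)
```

data = []; result = False

False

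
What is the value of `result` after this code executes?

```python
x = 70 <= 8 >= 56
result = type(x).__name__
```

x is bool; result = 'bool'

'bool'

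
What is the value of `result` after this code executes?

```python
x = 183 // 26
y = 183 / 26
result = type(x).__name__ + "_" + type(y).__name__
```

x is int; y is float; result = 'int_float'

'int_float'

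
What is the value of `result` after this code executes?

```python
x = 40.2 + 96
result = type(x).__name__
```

x is float; result = 'float'

'float'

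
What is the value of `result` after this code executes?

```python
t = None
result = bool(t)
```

t = None; result = False

False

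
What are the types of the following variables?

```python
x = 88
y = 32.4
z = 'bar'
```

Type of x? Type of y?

x is assigned a bare integer (no decimal point), so it is an int; y is assigned a number with a decimal point, so it is a float

int, float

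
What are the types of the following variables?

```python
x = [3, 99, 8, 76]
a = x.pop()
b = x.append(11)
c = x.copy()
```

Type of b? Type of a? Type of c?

append() returns None; pop() returns element; copy() returns list

NoneType, int, list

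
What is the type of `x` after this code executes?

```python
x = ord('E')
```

ord() returns int (code point)

int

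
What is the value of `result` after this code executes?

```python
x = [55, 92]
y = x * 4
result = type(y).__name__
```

x is list; y is list; result = 'list'

'list'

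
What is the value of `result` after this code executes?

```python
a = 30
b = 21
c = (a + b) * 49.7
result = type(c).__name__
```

a is int; b is int; c is float; result = 'float'

'float'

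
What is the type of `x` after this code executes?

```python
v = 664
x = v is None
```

'is' comparison returns bool

bool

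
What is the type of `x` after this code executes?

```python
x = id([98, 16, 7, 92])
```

id() returns int

int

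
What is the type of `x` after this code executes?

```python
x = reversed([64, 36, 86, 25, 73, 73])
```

reversed() on a list returns list_reverseiterator

list_reverseiterator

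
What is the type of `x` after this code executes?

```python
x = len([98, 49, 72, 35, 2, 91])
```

len() always returns int

int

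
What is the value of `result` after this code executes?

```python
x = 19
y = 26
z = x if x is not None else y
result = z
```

x = 19; y = 26; z = 19; result = 19

19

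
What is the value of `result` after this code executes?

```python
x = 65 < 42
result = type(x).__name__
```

x is bool; result = 'bool'

'bool'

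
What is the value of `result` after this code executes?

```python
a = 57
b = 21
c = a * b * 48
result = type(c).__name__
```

a is int; b is int; c is int; result = 'int'

'int'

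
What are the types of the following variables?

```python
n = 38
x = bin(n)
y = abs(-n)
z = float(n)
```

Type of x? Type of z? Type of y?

bin() returns str; float() returns float; abs() of int returns int

str, float, int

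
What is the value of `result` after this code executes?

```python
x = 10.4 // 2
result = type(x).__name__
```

x is float; result = 'float'

'float'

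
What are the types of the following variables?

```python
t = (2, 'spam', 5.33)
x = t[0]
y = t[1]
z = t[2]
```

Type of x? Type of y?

tuple[0] is int; tuple[1] is str

int, str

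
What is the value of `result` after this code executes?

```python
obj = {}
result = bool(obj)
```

obj = {}; result = False

False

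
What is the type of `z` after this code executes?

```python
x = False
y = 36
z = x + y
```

bool + int = int (bool is subclass of int)

int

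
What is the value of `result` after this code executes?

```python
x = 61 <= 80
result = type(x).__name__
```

x is bool; result = 'bool'

'bool'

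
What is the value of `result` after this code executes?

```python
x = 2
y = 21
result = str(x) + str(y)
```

x = 2; y = 21; result = '221'

'221'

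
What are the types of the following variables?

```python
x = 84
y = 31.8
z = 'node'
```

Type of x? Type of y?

x is assigned a bare integer (no decimal point), so it is an int; y is assigned a number with a decimal point, so it is a float

int, float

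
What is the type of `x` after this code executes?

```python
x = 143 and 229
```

'and' with truthy values returns last operand (int)

int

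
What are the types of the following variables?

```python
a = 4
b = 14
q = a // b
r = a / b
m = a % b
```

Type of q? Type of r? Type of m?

// returns int; / returns float; % of ints returns int

int, float, int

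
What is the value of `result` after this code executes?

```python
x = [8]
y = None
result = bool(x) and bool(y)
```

x = [8]; y = None; result = False

False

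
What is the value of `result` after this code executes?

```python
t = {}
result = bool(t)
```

t = {}; result = False

False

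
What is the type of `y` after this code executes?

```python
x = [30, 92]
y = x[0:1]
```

Slicing a list returns a list

list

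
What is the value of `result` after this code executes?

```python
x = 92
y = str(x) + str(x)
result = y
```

x = 92; y = '9292'; result = '9292'

'9292'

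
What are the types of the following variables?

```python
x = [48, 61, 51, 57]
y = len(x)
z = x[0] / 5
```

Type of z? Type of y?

int / int = float; len() returns int

float, int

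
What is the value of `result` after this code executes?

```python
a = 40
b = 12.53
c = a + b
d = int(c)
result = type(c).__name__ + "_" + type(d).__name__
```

a is int; b is float; c is float; d is int; result = 'float_int'

'float_int'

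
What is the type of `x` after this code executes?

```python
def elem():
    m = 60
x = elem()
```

Function without return returns None

NoneType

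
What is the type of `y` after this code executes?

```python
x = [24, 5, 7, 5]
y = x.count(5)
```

list.count() returns int

int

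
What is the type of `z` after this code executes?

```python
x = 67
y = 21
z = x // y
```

int // int = int

int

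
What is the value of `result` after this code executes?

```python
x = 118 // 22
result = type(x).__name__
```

x is int; result = 'int'

'int'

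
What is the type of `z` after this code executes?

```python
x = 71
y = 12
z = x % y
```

int % int = int

int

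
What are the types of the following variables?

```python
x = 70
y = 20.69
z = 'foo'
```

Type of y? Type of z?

y is assigned a number with a decimal point, so it is a float; z is assigned a quoted string literal, so it is a str

float, str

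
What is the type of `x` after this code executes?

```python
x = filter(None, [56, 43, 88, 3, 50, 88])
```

filter() returns a filter object

filter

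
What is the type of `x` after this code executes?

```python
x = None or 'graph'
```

'or' with None returns the other truthy value (str)

str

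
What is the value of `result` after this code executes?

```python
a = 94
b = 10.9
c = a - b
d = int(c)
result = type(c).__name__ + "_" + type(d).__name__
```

a is int; b is float; c is float; d is int; result = 'float_int'

'float_int'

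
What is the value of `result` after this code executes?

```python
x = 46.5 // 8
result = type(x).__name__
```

x is float; result = 'float'

'float'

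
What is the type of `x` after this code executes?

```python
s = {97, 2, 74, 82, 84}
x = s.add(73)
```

set.add() returns None (mutates in place)

NoneType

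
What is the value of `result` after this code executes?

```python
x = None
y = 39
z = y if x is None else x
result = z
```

x = None; y = 39; z = 39; result = 39

39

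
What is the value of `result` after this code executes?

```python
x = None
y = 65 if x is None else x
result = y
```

x = None; y = 65; result = 65

65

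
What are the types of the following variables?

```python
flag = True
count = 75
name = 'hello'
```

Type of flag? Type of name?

flag is assigned the constant True, which has type bool; name is assigned a quoted string literal, so it is a str

bool, str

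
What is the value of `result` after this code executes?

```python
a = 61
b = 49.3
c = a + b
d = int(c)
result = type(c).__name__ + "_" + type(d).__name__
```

a is int; b is float; c is float; d is int; result = 'float_int'

'float_int'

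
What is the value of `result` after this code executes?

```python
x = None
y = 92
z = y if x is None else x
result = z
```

x = None; y = 92; z = 92; result = 92

92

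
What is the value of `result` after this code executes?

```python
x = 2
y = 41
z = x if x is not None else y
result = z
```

x = 2; y = 41; z = 2; result = 2

2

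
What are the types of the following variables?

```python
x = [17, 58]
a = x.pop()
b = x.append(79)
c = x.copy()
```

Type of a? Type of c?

pop() returns element; copy() returns list

int, list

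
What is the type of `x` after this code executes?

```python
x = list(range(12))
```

list(range()) returns list

list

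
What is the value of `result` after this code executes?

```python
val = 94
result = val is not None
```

val = 94; result = True

True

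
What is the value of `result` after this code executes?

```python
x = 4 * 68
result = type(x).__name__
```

x is int; result = 'int'

'int'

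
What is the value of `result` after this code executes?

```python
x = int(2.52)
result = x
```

x = 2; result = 2

2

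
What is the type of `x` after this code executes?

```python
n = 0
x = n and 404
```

'and' returns first falsy value (0 is int)

int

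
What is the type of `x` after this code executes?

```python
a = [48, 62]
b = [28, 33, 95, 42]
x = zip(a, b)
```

zip() returns a zip object

zip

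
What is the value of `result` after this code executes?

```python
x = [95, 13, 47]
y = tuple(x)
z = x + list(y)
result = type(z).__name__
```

x is list; y is tuple; z is list; result = 'list'

'list'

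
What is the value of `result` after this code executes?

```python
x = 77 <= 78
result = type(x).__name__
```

x is bool; result = 'bool'

'bool'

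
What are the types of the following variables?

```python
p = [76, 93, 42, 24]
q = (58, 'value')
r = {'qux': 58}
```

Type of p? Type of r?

p is assigned a list literal (square brackets); r is assigned a dict literal ({key: value})

list, dict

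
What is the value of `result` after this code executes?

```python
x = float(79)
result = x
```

x = 79.0; result = 79.0

79.0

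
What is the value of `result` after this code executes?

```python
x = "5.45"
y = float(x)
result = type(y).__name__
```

x is str; y is float; result = 'float'

'float'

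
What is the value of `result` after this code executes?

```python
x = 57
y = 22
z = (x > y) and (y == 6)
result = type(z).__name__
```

x is int; y is int; z is bool; result = 'bool'

'bool'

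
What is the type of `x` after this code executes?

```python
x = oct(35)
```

oct() returns str representation

str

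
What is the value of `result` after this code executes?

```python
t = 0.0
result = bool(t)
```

t = 0.0; result = False

False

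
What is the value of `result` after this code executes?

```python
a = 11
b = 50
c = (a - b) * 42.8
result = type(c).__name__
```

a is int; b is int; c is float; result = 'float'

'float'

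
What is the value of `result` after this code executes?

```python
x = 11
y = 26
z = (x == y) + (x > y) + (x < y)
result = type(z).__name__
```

x is int; y is int; z is int; result = 'int'

'int'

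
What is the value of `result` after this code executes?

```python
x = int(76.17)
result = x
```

x = 76; result = 76

76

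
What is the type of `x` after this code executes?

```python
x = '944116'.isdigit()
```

str.isdigit() returns bool

bool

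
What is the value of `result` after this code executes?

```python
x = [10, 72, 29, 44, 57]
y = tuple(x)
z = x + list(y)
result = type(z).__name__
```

x is list; y is tuple; z is list; result = 'list'

'list'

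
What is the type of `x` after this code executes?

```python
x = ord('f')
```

ord() returns int (code point)

int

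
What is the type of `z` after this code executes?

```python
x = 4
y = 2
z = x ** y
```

positive int ** positive int = int

int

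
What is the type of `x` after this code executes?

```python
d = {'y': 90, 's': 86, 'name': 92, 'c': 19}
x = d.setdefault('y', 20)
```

dict.setdefault() returns the (existing or default) value

int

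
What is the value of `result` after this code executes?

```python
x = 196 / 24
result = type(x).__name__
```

x is float; result = 'float'

'float'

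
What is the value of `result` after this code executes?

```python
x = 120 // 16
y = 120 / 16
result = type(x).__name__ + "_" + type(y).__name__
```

x is int; y is float; result = 'int_float'

'int_float'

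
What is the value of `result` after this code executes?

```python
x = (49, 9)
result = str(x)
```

x = (49, 9); result = '(49, 9)'

'(49, 9)'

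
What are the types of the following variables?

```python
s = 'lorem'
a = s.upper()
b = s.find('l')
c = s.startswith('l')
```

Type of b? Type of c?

find() returns int; startswith() returns bool

int, bool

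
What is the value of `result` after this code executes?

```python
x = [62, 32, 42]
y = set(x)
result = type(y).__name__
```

x is list; y is set; result = 'set'

'set'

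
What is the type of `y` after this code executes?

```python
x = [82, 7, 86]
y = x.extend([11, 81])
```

list.extend() returns None

NoneType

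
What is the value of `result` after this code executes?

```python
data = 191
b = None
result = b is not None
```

data = 191; b = None; result = False

False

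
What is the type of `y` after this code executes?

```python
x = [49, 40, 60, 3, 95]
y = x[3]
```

Indexing list[int] returns int

int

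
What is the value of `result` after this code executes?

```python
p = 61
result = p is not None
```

p = 61; result = True

True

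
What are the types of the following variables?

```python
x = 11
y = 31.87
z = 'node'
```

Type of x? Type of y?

x is assigned a bare integer (no decimal point), so it is an int; y is assigned a number with a decimal point, so it is a float

int, float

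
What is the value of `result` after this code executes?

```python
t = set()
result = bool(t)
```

t = set(); result = False

False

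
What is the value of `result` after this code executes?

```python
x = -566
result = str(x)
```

x = -566; result = '-566'

'-566'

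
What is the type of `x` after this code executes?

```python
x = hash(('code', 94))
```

hash() returns int

int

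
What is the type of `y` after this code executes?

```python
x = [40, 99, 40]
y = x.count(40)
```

list.count() returns int

int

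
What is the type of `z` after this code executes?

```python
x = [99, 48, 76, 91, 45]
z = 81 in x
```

'in' operator returns bool

bool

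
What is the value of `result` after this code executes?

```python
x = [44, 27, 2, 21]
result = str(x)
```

x = [44, 27, 2, 21]; result = '[44, 27, 2, 21]'

'[44, 27, 2, 21]'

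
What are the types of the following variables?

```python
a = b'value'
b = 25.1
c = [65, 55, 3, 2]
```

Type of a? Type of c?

a is assigned a bytes literal (b'...' prefix); c is assigned a list literal (square brackets)

bytes, list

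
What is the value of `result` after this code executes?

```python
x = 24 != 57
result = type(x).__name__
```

x is bool; result = 'bool'

'bool'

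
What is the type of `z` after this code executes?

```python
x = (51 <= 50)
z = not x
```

'not' returns bool

bool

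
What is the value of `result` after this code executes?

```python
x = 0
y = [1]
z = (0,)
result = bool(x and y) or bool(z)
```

x = 0; y = [1]; z = (0,); result = True

True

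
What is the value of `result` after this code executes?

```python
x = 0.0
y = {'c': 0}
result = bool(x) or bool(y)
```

x = 0.0; y = {'c': 0}; result = True

True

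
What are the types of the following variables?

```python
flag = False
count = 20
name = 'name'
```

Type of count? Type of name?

count is assigned a bare integer (no decimal point), so it is an int; name is assigned a quoted string literal, so it is a str

int, str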